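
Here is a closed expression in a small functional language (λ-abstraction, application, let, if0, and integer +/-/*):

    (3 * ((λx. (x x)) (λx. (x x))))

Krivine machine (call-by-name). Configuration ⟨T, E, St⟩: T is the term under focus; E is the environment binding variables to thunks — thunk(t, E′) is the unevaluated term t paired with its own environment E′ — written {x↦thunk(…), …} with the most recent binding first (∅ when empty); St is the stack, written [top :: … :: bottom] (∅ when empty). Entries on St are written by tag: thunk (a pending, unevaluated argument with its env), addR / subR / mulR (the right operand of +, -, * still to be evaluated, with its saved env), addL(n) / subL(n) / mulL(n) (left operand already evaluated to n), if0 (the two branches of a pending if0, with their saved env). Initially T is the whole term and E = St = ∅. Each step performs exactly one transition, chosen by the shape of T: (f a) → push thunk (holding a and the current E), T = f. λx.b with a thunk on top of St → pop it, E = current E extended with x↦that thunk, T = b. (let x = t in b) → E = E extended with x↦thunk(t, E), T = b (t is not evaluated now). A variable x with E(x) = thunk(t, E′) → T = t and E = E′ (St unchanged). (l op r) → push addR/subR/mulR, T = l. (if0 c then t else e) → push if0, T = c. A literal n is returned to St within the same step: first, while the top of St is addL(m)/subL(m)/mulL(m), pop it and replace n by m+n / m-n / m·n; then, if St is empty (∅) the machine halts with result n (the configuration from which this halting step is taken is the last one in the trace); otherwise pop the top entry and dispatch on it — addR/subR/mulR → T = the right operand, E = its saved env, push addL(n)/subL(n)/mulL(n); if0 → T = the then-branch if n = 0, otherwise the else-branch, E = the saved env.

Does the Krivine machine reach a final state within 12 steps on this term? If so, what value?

Answer: DIVERGES (no final state within 12 steps)

Derivation:
0. <T=(3 * ((λx. (x x)) (λx. (x x)))), E=∅, St=∅>
1. <T=3, E=∅, St=[mulR]>
2. <T=((λx. (x x)) (λx. (x x))), E=∅, St=[mulL(3)]>
3. <T=(λx. (x x)), E=∅, St=[thunk :: mulL(3)]>
4. <T=(x x), E={x↦thunk((λx. (x x)), ∅)}, St=[mulL(3)]>
5. <T=x, E={x↦thunk((λx. (x x)), ∅)}, St=[thunk :: mulL(3)]>
6. <T=(λx. (x x)), E=∅, St=[thunk :: mulL(3)]>
7. <T=(x x), E={x↦thunk(x, {x↦thunk((λx. (x x)), ∅)})}, St=[mulL(3)]>
8. <T=x, E={x↦thunk(x, {x↦thunk((λx. (x x)), ∅)})}, St=[thunk :: mulL(3)]>
9. <T=x, E={x↦thunk((λx. (x x)), ∅)}, St=[thunk :: mulL(3)]>
10. <T=(λx. (x x)), E=∅, St=[thunk :: mulL(3)]>
11. <T=(x x), E={x↦thunk(x, {x↦thunk(x, {x↦thunk((λx. (x x)), ∅)})})}, St=[mulL(3)]>
12. <T=x, E={x↦thunk(x, {x↦thunk(x, {x↦thunk((λx. (x x)), ∅)})})}, St=[thunk :: mulL(3)]>
→ 12 transitions taken and the configuration is still not final: no result within 12 steps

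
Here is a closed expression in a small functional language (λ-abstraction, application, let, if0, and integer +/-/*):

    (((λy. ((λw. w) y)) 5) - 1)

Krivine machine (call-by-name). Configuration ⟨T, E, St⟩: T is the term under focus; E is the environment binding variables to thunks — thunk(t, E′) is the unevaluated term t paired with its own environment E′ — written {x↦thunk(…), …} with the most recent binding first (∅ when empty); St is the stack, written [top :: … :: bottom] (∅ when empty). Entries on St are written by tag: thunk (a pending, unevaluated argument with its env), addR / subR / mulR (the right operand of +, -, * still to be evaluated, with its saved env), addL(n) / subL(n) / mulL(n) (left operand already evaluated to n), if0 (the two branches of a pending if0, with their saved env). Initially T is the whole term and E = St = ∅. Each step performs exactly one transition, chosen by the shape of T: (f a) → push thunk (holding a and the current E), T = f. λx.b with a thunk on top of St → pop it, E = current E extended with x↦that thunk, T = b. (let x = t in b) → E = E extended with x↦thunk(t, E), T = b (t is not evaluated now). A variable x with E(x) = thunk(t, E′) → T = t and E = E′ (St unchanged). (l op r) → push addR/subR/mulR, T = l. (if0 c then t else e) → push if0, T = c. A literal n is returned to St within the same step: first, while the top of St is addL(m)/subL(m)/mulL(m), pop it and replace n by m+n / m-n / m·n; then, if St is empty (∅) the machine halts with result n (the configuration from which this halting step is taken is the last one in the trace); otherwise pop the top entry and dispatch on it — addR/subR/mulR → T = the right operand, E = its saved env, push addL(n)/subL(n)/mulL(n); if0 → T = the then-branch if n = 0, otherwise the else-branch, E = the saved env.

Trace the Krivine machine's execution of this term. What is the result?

0. <T=(((λy. ((λw. w) y)) 5) - 1), E=∅, St=∅>
1. <T=((λy. ((λw. w) y)) 5), E=∅, St=[subR]>
2. <T=(λy. ((λw. w) y)), E=∅, St=[thunk :: subR]>
3. <T=((λw. w) y), E={y↦thunk(5, ∅)}, St=[subR]>
4. <T=(λw. w), E={y↦thunk(5, ∅)}, St=[thunk :: subR]>
5. <T=w, E={w↦thunk(y, {y↦thunk(5, ∅)}), y↦thunk(5, ∅)}, St=[subR]>
6. <T=y, E={y↦thunk(5, ∅)}, St=[subR]>
7. <T=5, E=∅, St=[subR]>
8. <T=1, E=∅, St=[subL(5)]>
→ final value 4

Answer: 4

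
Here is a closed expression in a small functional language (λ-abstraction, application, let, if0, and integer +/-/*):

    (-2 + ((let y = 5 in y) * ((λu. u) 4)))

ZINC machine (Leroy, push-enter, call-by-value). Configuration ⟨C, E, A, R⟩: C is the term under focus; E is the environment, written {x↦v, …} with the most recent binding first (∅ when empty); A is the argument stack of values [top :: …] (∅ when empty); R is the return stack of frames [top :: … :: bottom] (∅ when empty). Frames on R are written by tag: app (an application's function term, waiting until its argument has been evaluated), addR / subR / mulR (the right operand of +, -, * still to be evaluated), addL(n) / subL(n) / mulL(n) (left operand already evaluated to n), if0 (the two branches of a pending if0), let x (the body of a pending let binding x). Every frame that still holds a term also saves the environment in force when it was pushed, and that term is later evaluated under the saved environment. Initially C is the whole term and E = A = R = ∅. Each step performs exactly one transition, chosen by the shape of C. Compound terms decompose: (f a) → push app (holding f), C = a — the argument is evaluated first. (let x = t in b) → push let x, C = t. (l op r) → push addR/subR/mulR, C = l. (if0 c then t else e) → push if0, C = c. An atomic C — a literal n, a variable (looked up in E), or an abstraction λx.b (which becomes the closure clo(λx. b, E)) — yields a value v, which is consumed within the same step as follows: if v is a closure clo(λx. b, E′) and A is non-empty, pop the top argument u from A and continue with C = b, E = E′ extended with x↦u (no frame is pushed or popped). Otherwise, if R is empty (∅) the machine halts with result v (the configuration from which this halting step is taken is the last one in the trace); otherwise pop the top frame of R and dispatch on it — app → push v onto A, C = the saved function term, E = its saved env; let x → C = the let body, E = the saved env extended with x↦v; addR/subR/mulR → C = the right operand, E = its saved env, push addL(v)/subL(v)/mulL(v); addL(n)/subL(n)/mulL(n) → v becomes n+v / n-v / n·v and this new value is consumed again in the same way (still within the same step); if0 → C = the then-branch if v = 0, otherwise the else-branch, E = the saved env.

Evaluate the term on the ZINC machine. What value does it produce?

Answer: 18

Derivation:
0. ⟨C=(-2 + ((let y = 5 in y) * ((λu. u) 4))); E=∅; A=∅; R=∅⟩
1. ⟨C=-2; E=∅; A=∅; R=[addR]⟩
2. ⟨C=((let y = 5 in y) * ((λu. u) 4)); E=∅; A=∅; R=[addL(-2)]⟩
3. ⟨C=(let y = 5 in y); E=∅; A=∅; R=[mulR :: addL(-2)]⟩
4. ⟨C=5; E=∅; A=∅; R=[let y :: mulR :: addL(-2)]⟩
5. ⟨C=y; E={y↦5}; A=∅; R=[mulR :: addL(-2)]⟩
6. ⟨C=((λu. u) 4); E=∅; A=∅; R=[mulL(5) :: addL(-2)]⟩
7. ⟨C=4; E=∅; A=∅; R=[app :: mulL(5) :: addL(-2)]⟩
8. ⟨C=(λu. u); E=∅; A=[4]; R=[mulL(5) :: addL(-2)]⟩
9. ⟨C=u; E={u↦4}; A=∅; R=[mulL(5) :: addL(-2)]⟩
→ final value 18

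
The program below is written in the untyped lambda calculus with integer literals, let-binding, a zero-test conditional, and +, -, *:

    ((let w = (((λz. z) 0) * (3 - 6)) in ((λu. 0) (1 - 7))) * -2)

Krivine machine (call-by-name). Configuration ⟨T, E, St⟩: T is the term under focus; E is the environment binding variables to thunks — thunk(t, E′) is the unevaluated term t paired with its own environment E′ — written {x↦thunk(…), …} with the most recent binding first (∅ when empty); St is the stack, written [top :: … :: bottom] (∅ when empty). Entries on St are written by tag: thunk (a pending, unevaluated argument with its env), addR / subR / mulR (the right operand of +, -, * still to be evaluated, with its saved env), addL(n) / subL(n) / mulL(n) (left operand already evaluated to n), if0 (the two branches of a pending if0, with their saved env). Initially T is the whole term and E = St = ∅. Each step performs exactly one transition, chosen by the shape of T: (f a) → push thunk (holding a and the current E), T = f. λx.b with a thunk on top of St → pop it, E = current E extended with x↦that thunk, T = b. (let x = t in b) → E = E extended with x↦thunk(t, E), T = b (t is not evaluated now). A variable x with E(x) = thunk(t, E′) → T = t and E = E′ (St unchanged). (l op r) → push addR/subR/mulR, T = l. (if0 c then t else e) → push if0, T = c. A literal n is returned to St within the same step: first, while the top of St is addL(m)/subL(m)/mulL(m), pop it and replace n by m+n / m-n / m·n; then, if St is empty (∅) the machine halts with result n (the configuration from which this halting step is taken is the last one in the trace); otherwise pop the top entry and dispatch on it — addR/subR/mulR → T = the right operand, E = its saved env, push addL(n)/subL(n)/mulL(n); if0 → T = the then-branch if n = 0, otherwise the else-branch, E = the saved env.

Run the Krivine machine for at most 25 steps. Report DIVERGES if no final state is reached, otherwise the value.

t=0: [T=((let w = (((λz. z) 0) * (3 - 6)) in ((λu. 0) (1 - 7))) * -2) | E=∅ | St=∅]
t=1: [T=(let w = (((λz. z) 0) * (3 - 6)) in ((λu. 0) (1 - 7))) | E=∅ | St=[mulR]]
t=2: [T=((λu. 0) (1 - 7)) | E={w↦thunk((((λz. z) 0) * (3 - 6)), ∅)} | St=[mulR]]
t=3: [T=(λu. 0) | E={w↦thunk((((λz. z) 0) * (3 - 6)), ∅)} | St=[thunk :: mulR]]
t=4: [T=0 | E={u↦thunk((1 - 7), {w↦thunk((((λz. z) 0) * (3 - 6)), ∅)}), w↦thunk((((λz. z) 0) * (3 - 6)), ∅)} | St=[mulR]]
t=5: [T=-2 | E=∅ | St=[mulL(0)]]
→ final value 0

Answer: 0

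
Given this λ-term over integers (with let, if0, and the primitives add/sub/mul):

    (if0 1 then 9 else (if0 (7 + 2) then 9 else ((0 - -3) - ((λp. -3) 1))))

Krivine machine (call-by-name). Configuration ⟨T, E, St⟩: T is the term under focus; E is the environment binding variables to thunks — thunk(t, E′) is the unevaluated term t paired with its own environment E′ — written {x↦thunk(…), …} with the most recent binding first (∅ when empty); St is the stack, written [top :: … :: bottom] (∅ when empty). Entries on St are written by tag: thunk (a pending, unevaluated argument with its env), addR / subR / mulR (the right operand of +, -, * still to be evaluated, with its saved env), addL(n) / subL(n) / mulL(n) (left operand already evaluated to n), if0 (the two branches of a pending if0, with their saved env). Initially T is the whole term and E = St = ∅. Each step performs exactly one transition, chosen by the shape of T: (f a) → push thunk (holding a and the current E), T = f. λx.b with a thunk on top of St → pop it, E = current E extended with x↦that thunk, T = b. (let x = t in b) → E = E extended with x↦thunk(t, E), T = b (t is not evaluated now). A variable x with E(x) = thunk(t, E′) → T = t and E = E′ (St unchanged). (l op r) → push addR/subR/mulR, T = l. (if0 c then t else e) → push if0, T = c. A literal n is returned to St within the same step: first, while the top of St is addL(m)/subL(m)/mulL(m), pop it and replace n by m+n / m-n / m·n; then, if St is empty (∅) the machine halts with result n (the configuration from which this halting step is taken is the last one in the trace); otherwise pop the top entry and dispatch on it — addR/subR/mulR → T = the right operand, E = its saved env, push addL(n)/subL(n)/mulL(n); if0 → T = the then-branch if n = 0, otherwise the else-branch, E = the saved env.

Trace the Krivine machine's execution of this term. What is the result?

0. <T=(if0 1 then 9 else (if0 (7 + 2) then 9 else ((0 - -3) - ((λp. -3) 1)))), E=∅, St=∅>
1. <T=1, E=∅, St=[if0]>
2. <T=(if0 (7 + 2) then 9 else ((0 - -3) - ((λp. -3) 1))), E=∅, St=∅>
3. <T=(7 + 2), E=∅, St=[if0]>
4. <T=7, E=∅, St=[addR :: if0]>
5. <T=2, E=∅, St=[addL(7) :: if0]>
6. <T=((0 - -3) - ((λp. -3) 1)), E=∅, St=∅>
7. <T=(0 - -3), E=∅, St=[subR]>
8. <T=0, E=∅, St=[subR :: subR]>
9. <T=-3, E=∅, St=[subL(0) :: subR]>
10. <T=((λp. -3) 1), E=∅, St=[subL(3)]>
11. <T=(λp. -3), E=∅, St=[thunk :: subL(3)]>
12. <T=-3, E={p↦thunk(1, ∅)}, St=[subL(3)]>
→ final value 6

Answer: 6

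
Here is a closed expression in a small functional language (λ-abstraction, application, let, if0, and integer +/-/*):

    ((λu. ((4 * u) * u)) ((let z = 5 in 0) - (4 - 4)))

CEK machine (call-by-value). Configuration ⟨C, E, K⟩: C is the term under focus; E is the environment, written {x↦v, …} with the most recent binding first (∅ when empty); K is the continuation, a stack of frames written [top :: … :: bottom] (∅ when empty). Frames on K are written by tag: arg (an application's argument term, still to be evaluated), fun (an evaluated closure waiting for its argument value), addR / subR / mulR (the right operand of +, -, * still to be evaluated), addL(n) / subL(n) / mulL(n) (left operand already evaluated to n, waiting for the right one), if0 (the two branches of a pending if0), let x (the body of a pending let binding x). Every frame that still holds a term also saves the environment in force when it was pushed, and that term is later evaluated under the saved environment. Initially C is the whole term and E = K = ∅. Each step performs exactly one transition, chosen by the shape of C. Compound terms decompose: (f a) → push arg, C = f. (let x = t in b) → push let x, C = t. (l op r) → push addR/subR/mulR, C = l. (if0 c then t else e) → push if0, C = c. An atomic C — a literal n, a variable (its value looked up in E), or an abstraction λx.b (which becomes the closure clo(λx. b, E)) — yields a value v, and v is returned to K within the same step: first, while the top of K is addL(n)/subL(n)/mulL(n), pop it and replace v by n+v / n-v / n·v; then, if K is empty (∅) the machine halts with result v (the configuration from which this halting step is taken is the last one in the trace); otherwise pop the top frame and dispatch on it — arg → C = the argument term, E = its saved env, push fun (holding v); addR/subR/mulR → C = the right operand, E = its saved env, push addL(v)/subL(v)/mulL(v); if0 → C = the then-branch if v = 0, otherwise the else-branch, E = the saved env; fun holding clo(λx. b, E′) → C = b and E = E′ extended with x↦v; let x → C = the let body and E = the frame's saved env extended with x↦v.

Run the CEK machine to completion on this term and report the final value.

step 0: ⟨C=((λu. ((4 * u) * u)) ((let z = 5 in 0) - (4 - 4))); E=∅; K=∅⟩
step 1: ⟨C=(λu. ((4 * u) * u)); E=∅; K=[arg]⟩
step 2: ⟨C=((let z = 5 in 0) - (4 - 4)); E=∅; K=[fun]⟩
step 3: ⟨C=(let z = 5 in 0); E=∅; K=[subR :: fun]⟩
step 4: ⟨C=5; E=∅; K=[let z :: subR :: fun]⟩
step 5: ⟨C=0; E={z↦5}; K=[subR :: fun]⟩
step 6: ⟨C=(4 - 4); E=∅; K=[subL(0) :: fun]⟩
step 7: ⟨C=4; E=∅; K=[subR :: subL(0) :: fun]⟩
step 8: ⟨C=4; E=∅; K=[subL(4) :: subL(0) :: fun]⟩
step 9: ⟨C=((4 * u) * u); E={u↦0}; K=∅⟩
step 10: ⟨C=(4 * u); E={u↦0}; K=[mulR]⟩
step 11: ⟨C=4; E={u↦0}; K=[mulR :: mulR]⟩
step 12: ⟨C=u; E={u↦0}; K=[mulL(4) :: mulR]⟩
step 13: ⟨C=u; E={u↦0}; K=[mulL(0)]⟩
→ final value 0

Answer: 0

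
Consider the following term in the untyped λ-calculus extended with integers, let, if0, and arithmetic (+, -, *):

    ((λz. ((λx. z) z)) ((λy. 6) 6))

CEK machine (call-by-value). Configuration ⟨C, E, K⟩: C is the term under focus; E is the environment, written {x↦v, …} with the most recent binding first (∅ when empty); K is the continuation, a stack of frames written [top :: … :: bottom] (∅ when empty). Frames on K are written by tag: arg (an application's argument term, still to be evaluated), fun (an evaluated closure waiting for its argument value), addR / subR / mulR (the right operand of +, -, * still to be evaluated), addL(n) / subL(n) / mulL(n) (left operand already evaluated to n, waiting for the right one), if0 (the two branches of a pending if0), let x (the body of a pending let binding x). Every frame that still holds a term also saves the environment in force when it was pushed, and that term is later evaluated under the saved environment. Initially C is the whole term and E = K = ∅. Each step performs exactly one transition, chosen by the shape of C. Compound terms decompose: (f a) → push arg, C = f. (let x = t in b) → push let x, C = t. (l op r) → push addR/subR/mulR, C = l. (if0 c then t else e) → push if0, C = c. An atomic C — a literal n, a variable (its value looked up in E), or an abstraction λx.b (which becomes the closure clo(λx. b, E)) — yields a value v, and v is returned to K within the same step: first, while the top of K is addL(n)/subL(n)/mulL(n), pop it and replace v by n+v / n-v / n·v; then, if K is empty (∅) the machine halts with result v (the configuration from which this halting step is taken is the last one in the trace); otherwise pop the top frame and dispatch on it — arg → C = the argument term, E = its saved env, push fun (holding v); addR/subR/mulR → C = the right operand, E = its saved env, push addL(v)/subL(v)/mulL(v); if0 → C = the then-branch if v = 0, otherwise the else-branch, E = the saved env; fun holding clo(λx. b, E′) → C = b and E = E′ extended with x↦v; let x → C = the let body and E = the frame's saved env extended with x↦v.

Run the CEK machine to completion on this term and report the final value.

Answer: 6

Derivation:
0. <C=((λz. ((λx. z) z)) ((λy. 6) 6)), E=∅, K=∅>
1. <C=(λz. ((λx. z) z)), E=∅, K=[arg]>
2. <C=((λy. 6) 6), E=∅, K=[fun]>
3. <C=(λy. 6), E=∅, K=[arg :: fun]>
4. <C=6, E=∅, K=[fun :: fun]>
5. <C=6, E={y↦6}, K=[fun]>
6. <C=((λx. z) z), E={z↦6}, K=∅>
7. <C=(λx. z), E={z↦6}, K=[arg]>
8. <C=z, E={z↦6}, K=[fun]>
9. <C=z, E={x↦6, z↦6}, K=∅>
→ final value 6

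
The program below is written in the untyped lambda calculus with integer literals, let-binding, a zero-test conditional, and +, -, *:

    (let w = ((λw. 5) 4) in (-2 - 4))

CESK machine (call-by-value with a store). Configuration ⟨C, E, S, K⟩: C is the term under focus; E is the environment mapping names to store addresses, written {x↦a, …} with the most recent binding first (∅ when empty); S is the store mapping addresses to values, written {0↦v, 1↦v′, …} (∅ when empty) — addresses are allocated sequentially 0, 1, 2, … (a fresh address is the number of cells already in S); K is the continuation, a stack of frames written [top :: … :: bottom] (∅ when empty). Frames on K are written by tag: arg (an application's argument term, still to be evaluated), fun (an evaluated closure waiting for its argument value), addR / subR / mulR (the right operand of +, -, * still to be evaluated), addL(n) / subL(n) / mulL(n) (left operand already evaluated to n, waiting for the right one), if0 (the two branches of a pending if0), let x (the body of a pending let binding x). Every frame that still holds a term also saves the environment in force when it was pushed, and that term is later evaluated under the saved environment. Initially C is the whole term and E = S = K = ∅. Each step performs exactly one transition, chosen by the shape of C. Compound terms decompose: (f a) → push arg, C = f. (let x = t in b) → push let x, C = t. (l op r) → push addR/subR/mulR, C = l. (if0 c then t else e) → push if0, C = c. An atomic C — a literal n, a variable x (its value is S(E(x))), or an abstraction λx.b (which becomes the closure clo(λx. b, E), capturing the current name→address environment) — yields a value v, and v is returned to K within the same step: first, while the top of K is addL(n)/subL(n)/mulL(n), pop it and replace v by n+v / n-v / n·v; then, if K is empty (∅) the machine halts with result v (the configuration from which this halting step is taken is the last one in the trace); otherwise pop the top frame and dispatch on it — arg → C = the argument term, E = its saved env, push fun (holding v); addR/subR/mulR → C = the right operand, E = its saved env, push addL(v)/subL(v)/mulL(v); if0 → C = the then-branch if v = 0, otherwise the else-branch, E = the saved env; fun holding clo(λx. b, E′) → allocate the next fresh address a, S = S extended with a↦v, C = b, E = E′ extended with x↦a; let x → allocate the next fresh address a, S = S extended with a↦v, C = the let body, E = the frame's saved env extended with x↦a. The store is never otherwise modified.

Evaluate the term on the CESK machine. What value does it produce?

Answer: -6

Derivation:
0. [C=(let w = ((λw. 5) 4) in (-2 - 4)) | E=∅ | S=∅ | K=∅]
1. [C=((λw. 5) 4) | E=∅ | S=∅ | K=[let w]]
2. [C=(λw. 5) | E=∅ | S=∅ | K=[arg :: let w]]
3. [C=4 | E=∅ | S=∅ | K=[fun :: let w]]
4. [C=5 | E={w↦0} | S={0↦4} | K=[let w]]
5. [C=(-2 - 4) | E={w↦1} | S={0↦4, 1↦5} | K=∅]
6. [C=-2 | E={w↦1} | S={0↦4, 1↦5} | K=[subR]]
7. [C=4 | E={w↦1} | S={0↦4, 1↦5} | K=[subL(-2)]]
→ final value -6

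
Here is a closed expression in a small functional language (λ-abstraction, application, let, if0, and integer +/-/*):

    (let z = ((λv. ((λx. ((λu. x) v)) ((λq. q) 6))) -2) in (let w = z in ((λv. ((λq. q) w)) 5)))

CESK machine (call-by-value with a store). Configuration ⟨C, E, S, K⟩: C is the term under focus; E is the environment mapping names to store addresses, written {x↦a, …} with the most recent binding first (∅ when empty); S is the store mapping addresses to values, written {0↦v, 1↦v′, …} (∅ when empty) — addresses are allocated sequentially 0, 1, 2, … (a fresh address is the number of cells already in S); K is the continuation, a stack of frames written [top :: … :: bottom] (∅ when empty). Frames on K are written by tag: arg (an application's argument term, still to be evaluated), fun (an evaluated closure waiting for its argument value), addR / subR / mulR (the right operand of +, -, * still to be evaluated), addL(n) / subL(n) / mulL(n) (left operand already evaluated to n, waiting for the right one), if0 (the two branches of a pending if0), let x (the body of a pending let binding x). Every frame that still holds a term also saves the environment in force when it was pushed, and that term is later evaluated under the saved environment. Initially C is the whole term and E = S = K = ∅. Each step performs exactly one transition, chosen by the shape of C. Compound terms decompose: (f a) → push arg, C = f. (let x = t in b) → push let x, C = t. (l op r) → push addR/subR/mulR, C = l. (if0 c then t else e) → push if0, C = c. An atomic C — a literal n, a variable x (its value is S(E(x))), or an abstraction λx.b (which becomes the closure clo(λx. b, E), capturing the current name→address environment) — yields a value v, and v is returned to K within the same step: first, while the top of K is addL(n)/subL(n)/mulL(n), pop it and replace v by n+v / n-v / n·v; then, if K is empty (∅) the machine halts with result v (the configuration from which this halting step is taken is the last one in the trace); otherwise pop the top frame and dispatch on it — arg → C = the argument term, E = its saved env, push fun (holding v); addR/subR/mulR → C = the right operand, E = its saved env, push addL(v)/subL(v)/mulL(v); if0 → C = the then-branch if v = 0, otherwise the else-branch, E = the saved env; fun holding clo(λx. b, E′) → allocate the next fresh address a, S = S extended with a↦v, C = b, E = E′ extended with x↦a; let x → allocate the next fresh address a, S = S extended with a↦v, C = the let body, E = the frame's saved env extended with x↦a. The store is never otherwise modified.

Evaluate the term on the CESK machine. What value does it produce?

step 0: [C=(let z = ((λv. ((λx. ((λu. x) v)) ((λq. q) 6))) -2) in (let w = z in ((λv. ((λq. q) w)) 5))) | E=∅ | S=∅ | K=∅]
step 1: [C=((λv. ((λx. ((λu. x) v)) ((λq. q) 6))) -2) | E=∅ | S=∅ | K=[let z]]
step 2: [C=(λv. ((λx. ((λu. x) v)) ((λq. q) 6))) | E=∅ | S=∅ | K=[arg :: let z]]
step 3: [C=-2 | E=∅ | S=∅ | K=[fun :: let z]]
step 4: [C=((λx. ((λu. x) v)) ((λq. q) 6)) | E={v↦0} | S={0↦-2} | K=[let z]]
step 5: [C=(λx. ((λu. x) v)) | E={v↦0} | S={0↦-2} | K=[arg :: let z]]
step 6: [C=((λq. q) 6) | E={v↦0} | S={0↦-2} | K=[fun :: let z]]
step 7: [C=(λq. q) | E={v↦0} | S={0↦-2} | K=[arg :: fun :: let z]]
step 8: [C=6 | E={v↦0} | S={0↦-2} | K=[fun :: fun :: let z]]
step 9: [C=q | E={q↦1, v↦0} | S={0↦-2, 1↦6} | K=[fun :: let z]]
step 10: [C=((λu. x) v) | E={x↦2, v↦0} | S={0↦-2, 1↦6, 2↦6} | K=[let z]]
step 11: [C=(λu. x) | E={x↦2, v↦0} | S={0↦-2, 1↦6, 2↦6} | K=[arg :: let z]]
step 12: [C=v | E={x↦2, v↦0} | S={0↦-2, 1↦6, 2↦6} | K=[fun :: let z]]
step 13: [C=x | E={u↦3, x↦2, v↦0} | S={0↦-2, 1↦6, 2↦6, 3↦-2} | K=[let z]]
step 14: [C=(let w = z in ((λv. ((λq. q) w)) 5)) | E={z↦4} | S={0↦-2, 1↦6, 2↦6, 3↦-2, 4↦6} | K=∅]
step 15: [C=z | E={z↦4} | S={0↦-2, 1↦6, 2↦6, 3↦-2, 4↦6} | K=[let w]]
step 16: [C=((λv. ((λq. q) w)) 5) | E={w↦5, z↦4} | S={0↦-2, 1↦6, 2↦6, 3↦-2, 4↦6, 5↦6} | K=∅]
step 17: [C=(λv. ((λq. q) w)) | E={w↦5, z↦4} | S={0↦-2, 1↦6, 2↦6, 3↦-2, 4↦6, 5↦6} | K=[arg]]
step 18: [C=5 | E={w↦5, z↦4} | S={0↦-2, 1↦6, 2↦6, 3↦-2, 4↦6, 5↦6} | K=[fun]]
step 19: [C=((λq. q) w) | E={v↦6, w↦5, z↦4} | S={0↦-2, 1↦6, 2↦6, 3↦-2, 4↦6, 5↦6, 6↦5} | K=∅]
step 20: [C=(λq. q) | E={v↦6, w↦5, z↦4} | S={0↦-2, 1↦6, 2↦6, 3↦-2, 4↦6, 5↦6, 6↦5} | K=[arg]]
step 21: [C=w | E={v↦6, w↦5, z↦4} | S={0↦-2, 1↦6, 2↦6, 3↦-2, 4↦6, 5↦6, 6↦5} | K=[fun]]
step 22: [C=q | E={q↦7, v↦6, w↦5, z↦4} | S={0↦-2, 1↦6, 2↦6, 3↦-2, 4↦6, 5↦6, 6↦5, 7↦6} | K=∅]
→ final value 6

Answer: 6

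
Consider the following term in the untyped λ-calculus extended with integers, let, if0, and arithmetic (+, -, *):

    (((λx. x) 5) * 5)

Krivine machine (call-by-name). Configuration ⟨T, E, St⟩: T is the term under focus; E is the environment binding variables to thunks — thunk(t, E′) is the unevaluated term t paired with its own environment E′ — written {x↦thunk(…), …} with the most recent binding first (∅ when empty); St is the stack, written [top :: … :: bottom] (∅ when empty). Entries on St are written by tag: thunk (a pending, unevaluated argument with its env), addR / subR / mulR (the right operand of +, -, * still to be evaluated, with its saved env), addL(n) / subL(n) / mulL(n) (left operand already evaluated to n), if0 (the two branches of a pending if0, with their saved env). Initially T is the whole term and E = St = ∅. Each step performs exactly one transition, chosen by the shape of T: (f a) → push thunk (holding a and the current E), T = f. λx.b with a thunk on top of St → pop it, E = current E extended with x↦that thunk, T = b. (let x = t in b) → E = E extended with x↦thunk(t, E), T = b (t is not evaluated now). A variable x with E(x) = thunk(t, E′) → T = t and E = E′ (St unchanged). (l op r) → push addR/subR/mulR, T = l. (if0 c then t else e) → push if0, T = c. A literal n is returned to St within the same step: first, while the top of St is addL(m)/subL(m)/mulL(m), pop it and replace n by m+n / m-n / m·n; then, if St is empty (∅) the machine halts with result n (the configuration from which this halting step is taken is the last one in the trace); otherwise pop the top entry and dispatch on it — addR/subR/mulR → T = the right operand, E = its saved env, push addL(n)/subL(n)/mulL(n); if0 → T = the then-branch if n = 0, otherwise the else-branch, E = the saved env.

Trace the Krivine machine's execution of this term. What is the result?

Answer: 25

Execution trace:
step 0: <T=(((λx. x) 5) * 5), E=∅, St=∅>
step 1: <T=((λx. x) 5), E=∅, St=[mulR]>
step 2: <T=(λx. x), E=∅, St=[thunk :: mulR]>
step 3: <T=x, E={x↦thunk(5, ∅)}, St=[mulR]>
step 4: <T=5, E=∅, St=[mulR]>
step 5: <T=5, E=∅, St=[mulL(5)]>
→ final value 25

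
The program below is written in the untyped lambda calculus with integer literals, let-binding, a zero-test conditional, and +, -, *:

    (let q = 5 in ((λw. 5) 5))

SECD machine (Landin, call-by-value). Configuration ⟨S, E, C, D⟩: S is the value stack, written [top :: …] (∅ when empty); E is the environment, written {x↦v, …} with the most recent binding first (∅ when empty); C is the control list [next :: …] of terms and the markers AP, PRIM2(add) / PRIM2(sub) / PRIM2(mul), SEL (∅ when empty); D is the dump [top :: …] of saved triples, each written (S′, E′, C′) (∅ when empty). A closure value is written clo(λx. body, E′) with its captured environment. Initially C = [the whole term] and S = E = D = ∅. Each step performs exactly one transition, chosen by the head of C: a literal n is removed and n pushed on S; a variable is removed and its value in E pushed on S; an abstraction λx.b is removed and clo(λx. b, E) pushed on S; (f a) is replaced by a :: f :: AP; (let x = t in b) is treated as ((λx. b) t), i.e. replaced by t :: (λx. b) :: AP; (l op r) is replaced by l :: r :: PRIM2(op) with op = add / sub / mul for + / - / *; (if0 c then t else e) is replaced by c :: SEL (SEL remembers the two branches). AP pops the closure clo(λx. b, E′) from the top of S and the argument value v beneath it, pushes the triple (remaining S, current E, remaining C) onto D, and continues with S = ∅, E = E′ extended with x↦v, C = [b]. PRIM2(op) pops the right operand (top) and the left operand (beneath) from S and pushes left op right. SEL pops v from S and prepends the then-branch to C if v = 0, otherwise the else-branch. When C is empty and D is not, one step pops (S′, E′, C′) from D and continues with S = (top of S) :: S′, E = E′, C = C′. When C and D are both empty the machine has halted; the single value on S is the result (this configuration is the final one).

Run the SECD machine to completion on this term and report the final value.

Answer: 5

Derivation:
t=0: ⟨S=∅; E=∅; C=[(let q = 5 in ((λw. 5) 5))]; D=∅⟩
t=1: ⟨S=∅; E=∅; C=[5 :: (λq. ((λw. 5) 5)) :: AP]; D=∅⟩
t=2: ⟨S=[5]; E=∅; C=[(λq. ((λw. 5) 5)) :: AP]; D=∅⟩
t=3: ⟨S=[clo(λq. ((λw. 5) 5), ∅) :: 5]; E=∅; C=[AP]; D=∅⟩
t=4: ⟨S=∅; E={q↦5}; C=[((λw. 5) 5)]; D=[(∅, ∅, ∅)]⟩
t=5: ⟨S=∅; E={q↦5}; C=[5 :: (λw. 5) :: AP]; D=[(∅, ∅, ∅)]⟩
t=6: ⟨S=[5]; E={q↦5}; C=[(λw. 5) :: AP]; D=[(∅, ∅, ∅)]⟩
t=7: ⟨S=[clo(λw. 5, {q↦5}) :: 5]; E={q↦5}; C=[AP]; D=[(∅, ∅, ∅)]⟩
t=8: ⟨S=∅; E={w↦5, q↦5}; C=[5]; D=[(∅, {q↦5}, ∅) :: (∅, ∅, ∅)]⟩
t=9: ⟨S=[5]; E={w↦5, q↦5}; C=∅; D=[(∅, {q↦5}, ∅) :: (∅, ∅, ∅)]⟩
t=10: ⟨S=[5]; E={q↦5}; C=∅; D=[(∅, ∅, ∅)]⟩
t=11: ⟨S=[5]; E=∅; C=∅; D=∅⟩
→ final value 5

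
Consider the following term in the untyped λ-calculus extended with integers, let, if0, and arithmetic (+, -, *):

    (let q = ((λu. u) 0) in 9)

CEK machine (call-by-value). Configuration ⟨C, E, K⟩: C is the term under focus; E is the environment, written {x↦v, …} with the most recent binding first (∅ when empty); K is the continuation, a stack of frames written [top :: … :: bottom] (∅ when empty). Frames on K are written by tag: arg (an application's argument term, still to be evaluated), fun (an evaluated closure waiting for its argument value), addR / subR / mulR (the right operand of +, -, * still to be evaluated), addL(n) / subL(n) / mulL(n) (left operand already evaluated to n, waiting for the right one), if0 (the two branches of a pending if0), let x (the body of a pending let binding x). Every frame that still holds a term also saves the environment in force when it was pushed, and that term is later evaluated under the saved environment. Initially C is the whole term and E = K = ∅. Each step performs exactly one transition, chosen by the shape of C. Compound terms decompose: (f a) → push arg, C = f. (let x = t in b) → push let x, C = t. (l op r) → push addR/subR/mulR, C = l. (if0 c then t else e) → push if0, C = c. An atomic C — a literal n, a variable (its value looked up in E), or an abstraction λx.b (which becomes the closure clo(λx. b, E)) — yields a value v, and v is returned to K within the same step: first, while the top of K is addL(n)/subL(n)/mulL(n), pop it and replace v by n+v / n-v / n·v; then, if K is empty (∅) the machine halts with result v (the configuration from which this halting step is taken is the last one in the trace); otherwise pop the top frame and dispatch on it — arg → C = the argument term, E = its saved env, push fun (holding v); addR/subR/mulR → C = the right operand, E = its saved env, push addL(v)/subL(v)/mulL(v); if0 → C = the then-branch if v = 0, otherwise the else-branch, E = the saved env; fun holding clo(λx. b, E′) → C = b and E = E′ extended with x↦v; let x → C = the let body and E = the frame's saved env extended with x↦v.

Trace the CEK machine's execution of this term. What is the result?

Answer: 9

Derivation:
[0] <C=(let q = ((λu. u) 0) in 9), E=∅, K=∅>
[1] <C=((λu. u) 0), E=∅, K=[let q]>
[2] <C=(λu. u), E=∅, K=[arg :: let q]>
[3] <C=0, E=∅, K=[fun :: let q]>
[4] <C=u, E={u↦0}, K=[let q]>
[5] <C=9, E={q↦0}, K=∅>
→ final value 9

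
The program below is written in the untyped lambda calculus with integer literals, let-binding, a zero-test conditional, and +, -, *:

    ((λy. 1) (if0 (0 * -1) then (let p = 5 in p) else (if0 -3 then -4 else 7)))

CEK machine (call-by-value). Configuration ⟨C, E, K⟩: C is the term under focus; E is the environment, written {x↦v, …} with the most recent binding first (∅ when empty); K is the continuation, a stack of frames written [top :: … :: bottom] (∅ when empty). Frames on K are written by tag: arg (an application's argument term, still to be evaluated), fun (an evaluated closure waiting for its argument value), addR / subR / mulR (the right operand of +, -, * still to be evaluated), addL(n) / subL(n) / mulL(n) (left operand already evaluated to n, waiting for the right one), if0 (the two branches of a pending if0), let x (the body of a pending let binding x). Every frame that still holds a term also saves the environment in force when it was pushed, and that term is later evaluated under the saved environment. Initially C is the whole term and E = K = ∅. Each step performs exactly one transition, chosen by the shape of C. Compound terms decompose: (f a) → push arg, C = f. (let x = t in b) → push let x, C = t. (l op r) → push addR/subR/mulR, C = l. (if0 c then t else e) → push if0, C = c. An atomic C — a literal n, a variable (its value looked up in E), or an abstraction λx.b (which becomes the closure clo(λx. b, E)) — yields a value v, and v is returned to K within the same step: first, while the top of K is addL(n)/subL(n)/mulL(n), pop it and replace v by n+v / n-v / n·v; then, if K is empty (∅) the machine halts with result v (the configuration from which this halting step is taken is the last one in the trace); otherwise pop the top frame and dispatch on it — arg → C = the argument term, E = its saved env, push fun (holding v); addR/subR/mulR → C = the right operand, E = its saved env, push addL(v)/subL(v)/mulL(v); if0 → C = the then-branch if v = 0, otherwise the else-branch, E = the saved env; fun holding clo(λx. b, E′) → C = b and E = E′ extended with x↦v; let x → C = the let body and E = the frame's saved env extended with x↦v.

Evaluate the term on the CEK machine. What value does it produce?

Answer: 1

Machine steps:
step 0: <C=((λy. 1) (if0 (0 * -1) then (let p = 5 in p) else (if0 -3 then -4 else 7))), E=∅, K=∅>
step 1: <C=(λy. 1), E=∅, K=[arg]>
step 2: <C=(if0 (0 * -1) then (let p = 5 in p) else (if0 -3 then -4 else 7)), E=∅, K=[fun]>
step 3: <C=(0 * -1), E=∅, K=[if0 :: fun]>
step 4: <C=0, E=∅, K=[mulR :: if0 :: fun]>
step 5: <C=-1, E=∅, K=[mulL(0) :: if0 :: fun]>
step 6: <C=(let p = 5 in p), E=∅, K=[fun]>
step 7: <C=5, E=∅, K=[let p :: fun]>
step 8: <C=p, E={p↦5}, K=[fun]>
step 9: <C=1, E={y↦5}, K=∅>
→ final value 1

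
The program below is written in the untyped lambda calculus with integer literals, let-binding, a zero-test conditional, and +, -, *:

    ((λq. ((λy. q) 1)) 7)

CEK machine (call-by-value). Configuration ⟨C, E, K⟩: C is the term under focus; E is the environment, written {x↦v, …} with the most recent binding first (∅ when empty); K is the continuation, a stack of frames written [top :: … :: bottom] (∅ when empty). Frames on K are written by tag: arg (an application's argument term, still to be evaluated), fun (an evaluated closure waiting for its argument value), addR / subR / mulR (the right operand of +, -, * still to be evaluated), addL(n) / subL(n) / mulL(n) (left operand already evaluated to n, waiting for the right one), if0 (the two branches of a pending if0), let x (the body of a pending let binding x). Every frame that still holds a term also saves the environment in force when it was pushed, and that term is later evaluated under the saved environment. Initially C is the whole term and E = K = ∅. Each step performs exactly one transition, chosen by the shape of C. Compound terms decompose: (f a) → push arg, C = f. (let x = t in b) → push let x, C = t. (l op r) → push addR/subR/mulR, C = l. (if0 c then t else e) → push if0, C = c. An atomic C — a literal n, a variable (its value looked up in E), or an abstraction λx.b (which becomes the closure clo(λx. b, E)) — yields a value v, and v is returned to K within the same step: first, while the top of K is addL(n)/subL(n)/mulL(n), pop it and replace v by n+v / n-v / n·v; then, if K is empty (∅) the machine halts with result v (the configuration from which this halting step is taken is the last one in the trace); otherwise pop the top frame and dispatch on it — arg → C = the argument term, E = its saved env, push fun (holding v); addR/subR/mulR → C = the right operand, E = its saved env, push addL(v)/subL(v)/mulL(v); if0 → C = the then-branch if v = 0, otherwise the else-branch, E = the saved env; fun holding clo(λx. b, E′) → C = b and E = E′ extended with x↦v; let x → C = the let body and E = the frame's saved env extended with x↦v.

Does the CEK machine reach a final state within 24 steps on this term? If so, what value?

[0] <C=((λq. ((λy. q) 1)) 7), E=∅, K=∅>
[1] <C=(λq. ((λy. q) 1)), E=∅, K=[arg]>
[2] <C=7, E=∅, K=[fun]>
[3] <C=((λy. q) 1), E={q↦7}, K=∅>
[4] <C=(λy. q), E={q↦7}, K=[arg]>
[5] <C=1, E={q↦7}, K=[fun]>
[6] <C=q, E={y↦1, q↦7}, K=∅>
→ final value 7

Answer: 7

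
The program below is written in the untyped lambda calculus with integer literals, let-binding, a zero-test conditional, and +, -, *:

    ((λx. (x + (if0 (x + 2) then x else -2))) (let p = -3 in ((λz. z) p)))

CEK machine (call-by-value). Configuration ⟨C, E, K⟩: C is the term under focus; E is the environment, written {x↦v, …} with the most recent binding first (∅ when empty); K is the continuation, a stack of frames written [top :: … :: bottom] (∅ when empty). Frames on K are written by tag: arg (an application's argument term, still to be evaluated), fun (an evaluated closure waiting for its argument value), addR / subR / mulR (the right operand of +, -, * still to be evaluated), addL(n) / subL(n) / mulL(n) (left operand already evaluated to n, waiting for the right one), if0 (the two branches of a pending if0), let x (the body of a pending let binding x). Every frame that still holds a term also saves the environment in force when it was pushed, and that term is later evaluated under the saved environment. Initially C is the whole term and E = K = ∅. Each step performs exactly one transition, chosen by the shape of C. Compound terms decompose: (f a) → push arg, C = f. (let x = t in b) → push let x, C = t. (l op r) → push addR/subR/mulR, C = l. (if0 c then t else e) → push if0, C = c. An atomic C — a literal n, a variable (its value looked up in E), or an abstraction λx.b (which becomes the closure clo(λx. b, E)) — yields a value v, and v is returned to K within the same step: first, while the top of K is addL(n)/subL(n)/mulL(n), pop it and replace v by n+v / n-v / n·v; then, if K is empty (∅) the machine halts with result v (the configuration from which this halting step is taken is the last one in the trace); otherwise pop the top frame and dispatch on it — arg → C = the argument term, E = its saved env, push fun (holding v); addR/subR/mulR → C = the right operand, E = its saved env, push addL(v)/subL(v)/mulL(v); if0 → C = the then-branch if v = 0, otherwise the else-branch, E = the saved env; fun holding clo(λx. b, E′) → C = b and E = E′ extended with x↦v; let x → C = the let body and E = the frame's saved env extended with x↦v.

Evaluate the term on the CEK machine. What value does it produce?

Answer: -5

Derivation:
step 0: ⟨C=((λx. (x + (if0 (x + 2) then x else -2))) (let p = -3 in ((λz. z) p))); E=∅; K=∅⟩
step 1: ⟨C=(λx. (x + (if0 (x + 2) then x else -2))); E=∅; K=[arg]⟩
step 2: ⟨C=(let p = -3 in ((λz. z) p)); E=∅; K=[fun]⟩
step 3: ⟨C=-3; E=∅; K=[let p :: fun]⟩
step 4: ⟨C=((λz. z) p); E={p↦-3}; K=[fun]⟩
step 5: ⟨C=(λz. z); E={p↦-3}; K=[arg :: fun]⟩
step 6: ⟨C=p; E={p↦-3}; K=[fun :: fun]⟩
step 7: ⟨C=z; E={z↦-3, p↦-3}; K=[fun]⟩
step 8: ⟨C=(x + (if0 (x + 2) then x else -2)); E={x↦-3}; K=∅⟩
step 9: ⟨C=x; E={x↦-3}; K=[addR]⟩
step 10: ⟨C=(if0 (x + 2) then x else -2); E={x↦-3}; K=[addL(-3)]⟩
step 11: ⟨C=(x + 2); E={x↦-3}; K=[if0 :: addL(-3)]⟩
step 12: ⟨C=x; E={x↦-3}; K=[addR :: if0 :: addL(-3)]⟩
step 13: ⟨C=2; E={x↦-3}; K=[addL(-3) :: if0 :: addL(-3)]⟩
step 14: ⟨C=-2; E={x↦-3}; K=[addL(-3)]⟩
→ final value -5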